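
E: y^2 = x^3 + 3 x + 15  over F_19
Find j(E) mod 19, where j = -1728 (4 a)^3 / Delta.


Delta = -16(4 a^3 + 27 b^2) mod 19 = 5
-1728 * (4 a)^3 = -1728 * (4*3)^3 mod 19 = 18
j = 18 * 5^(-1) mod 19 = 15

j = 15 (mod 19)


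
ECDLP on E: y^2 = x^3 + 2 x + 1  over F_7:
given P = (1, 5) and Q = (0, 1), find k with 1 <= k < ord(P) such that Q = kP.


Enumerate multiples of P until we hit Q = (0, 1):
  1P = (1, 5)
  2P = (0, 6)
  3P = (0, 1)
Match found at i = 3.

k = 3


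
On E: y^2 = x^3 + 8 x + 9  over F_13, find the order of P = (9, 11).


Compute successive multiples of P until we hit O:
  1P = (9, 11)
  2P = (9, 2)
  3P = O

ord(P) = 3


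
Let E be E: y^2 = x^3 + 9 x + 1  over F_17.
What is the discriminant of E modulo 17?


4 a^3 + 27 b^2 = 4*9^3 + 27*1^2 = 2916 + 27 = 2943
Delta = -16 * (2943) = -47088
Delta mod 17 = 2

Delta = 2 (mod 17)


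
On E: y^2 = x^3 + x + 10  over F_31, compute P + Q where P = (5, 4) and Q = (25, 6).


P != Q, so use the chord formula.
s = (y2 - y1) / (x2 - x1) = (2) / (20) mod 31 = 28
x3 = s^2 - x1 - x2 mod 31 = 28^2 - 5 - 25 = 10
y3 = s (x1 - x3) - y1 mod 31 = 28 * (5 - 10) - 4 = 11

P + Q = (10, 11)


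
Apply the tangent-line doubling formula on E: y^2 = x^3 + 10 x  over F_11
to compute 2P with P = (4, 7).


Doubling: s = (3 x1^2 + a) / (2 y1)
s = (3*4^2 + 10) / (2*7) mod 11 = 1
x3 = s^2 - 2 x1 mod 11 = 1^2 - 2*4 = 4
y3 = s (x1 - x3) - y1 mod 11 = 1 * (4 - 4) - 7 = 4

2P = (4, 4)


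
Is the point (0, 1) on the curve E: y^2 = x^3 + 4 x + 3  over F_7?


Check whether y^2 = x^3 + 4 x + 3 (mod 7) for (x, y) = (0, 1).
LHS: y^2 = 1^2 mod 7 = 1
RHS: x^3 + 4 x + 3 = 0^3 + 4*0 + 3 mod 7 = 3
LHS != RHS

No, not on the curve


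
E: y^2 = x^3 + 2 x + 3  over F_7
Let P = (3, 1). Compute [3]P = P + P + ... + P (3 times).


k = 3 = 11_2 (binary, LSB first: 11)
Double-and-add from P = (3, 1):
  bit 0 = 1: acc = O + (3, 1) = (3, 1)
  bit 1 = 1: acc = (3, 1) + (3, 6) = O

3P = O


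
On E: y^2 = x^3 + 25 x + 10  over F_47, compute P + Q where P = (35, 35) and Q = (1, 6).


P != Q, so use the chord formula.
s = (y2 - y1) / (x2 - x1) = (18) / (13) mod 47 = 5
x3 = s^2 - x1 - x2 mod 47 = 5^2 - 35 - 1 = 36
y3 = s (x1 - x3) - y1 mod 47 = 5 * (35 - 36) - 35 = 7

P + Q = (36, 7)


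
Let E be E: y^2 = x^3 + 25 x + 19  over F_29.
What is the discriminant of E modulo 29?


4 a^3 + 27 b^2 = 4*25^3 + 27*19^2 = 62500 + 9747 = 72247
Delta = -16 * (72247) = -1155952
Delta mod 29 = 17

Delta = 17 (mod 29)


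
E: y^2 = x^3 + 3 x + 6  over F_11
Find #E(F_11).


For each x in F_11, count y with y^2 = x^3 + 3 x + 6 mod 11:
  x = 2: RHS = 9, y in [3, 8]  -> 2 point(s)
  x = 3: RHS = 9, y in [3, 8]  -> 2 point(s)
  x = 4: RHS = 5, y in [4, 7]  -> 2 point(s)
  x = 5: RHS = 3, y in [5, 6]  -> 2 point(s)
  x = 6: RHS = 9, y in [3, 8]  -> 2 point(s)
  x = 8: RHS = 3, y in [5, 6]  -> 2 point(s)
  x = 9: RHS = 3, y in [5, 6]  -> 2 point(s)
Affine points: 14. Add the point at infinity: total = 15.

#E(F_11) = 15


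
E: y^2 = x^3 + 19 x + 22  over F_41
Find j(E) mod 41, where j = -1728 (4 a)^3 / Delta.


Delta = -16(4 a^3 + 27 b^2) mod 41 = 23
-1728 * (4 a)^3 = -1728 * (4*19)^3 mod 41 = 25
j = 25 * 23^(-1) mod 41 = 10

j = 10 (mod 41)


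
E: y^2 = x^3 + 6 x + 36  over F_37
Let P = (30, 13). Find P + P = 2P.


Doubling: s = (3 x1^2 + a) / (2 y1)
s = (3*30^2 + 6) / (2*13) mod 37 = 13
x3 = s^2 - 2 x1 mod 37 = 13^2 - 2*30 = 35
y3 = s (x1 - x3) - y1 mod 37 = 13 * (30 - 35) - 13 = 33

2P = (35, 33)


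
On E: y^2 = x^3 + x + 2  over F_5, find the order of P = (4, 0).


Compute successive multiples of P until we hit O:
  1P = (4, 0)
  2P = O

ord(P) = 2


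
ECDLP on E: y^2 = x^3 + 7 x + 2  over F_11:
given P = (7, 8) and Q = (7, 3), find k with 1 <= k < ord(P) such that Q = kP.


Enumerate multiples of P until we hit Q = (7, 3):
  1P = (7, 8)
  2P = (8, 3)
  3P = (10, 7)
  4P = (10, 4)
  5P = (8, 8)
  6P = (7, 3)
Match found at i = 6.

k = 6


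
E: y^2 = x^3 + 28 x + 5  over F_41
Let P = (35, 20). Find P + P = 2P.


Doubling: s = (3 x1^2 + a) / (2 y1)
s = (3*35^2 + 28) / (2*20) mod 41 = 28
x3 = s^2 - 2 x1 mod 41 = 28^2 - 2*35 = 17
y3 = s (x1 - x3) - y1 mod 41 = 28 * (35 - 17) - 20 = 33

2P = (17, 33)


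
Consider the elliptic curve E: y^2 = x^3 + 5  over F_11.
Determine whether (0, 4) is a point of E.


Check whether y^2 = x^3 + 0 x + 5 (mod 11) for (x, y) = (0, 4).
LHS: y^2 = 4^2 mod 11 = 5
RHS: x^3 + 0 x + 5 = 0^3 + 0*0 + 5 mod 11 = 5
LHS = RHS

Yes, on the curve


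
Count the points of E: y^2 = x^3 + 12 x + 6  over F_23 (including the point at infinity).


For each x in F_23, count y with y^2 = x^3 + 12 x + 6 mod 23:
  x = 0: RHS = 6, y in [11, 12]  -> 2 point(s)
  x = 3: RHS = 0, y in [0]  -> 1 point(s)
  x = 4: RHS = 3, y in [7, 16]  -> 2 point(s)
  x = 6: RHS = 18, y in [8, 15]  -> 2 point(s)
  x = 8: RHS = 16, y in [4, 19]  -> 2 point(s)
  x = 13: RHS = 13, y in [6, 17]  -> 2 point(s)
  x = 16: RHS = 16, y in [4, 19]  -> 2 point(s)
  x = 19: RHS = 9, y in [3, 20]  -> 2 point(s)
  x = 20: RHS = 12, y in [9, 14]  -> 2 point(s)
  x = 22: RHS = 16, y in [4, 19]  -> 2 point(s)
Affine points: 19. Add the point at infinity: total = 20.

#E(F_23) = 20


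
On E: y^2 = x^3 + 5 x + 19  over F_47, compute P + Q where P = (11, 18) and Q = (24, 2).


P != Q, so use the chord formula.
s = (y2 - y1) / (x2 - x1) = (31) / (13) mod 47 = 6
x3 = s^2 - x1 - x2 mod 47 = 6^2 - 11 - 24 = 1
y3 = s (x1 - x3) - y1 mod 47 = 6 * (11 - 1) - 18 = 42

P + Q = (1, 42)


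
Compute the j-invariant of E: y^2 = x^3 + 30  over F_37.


Delta = -16(4 a^3 + 27 b^2) mod 37 = 33
-1728 * (4 a)^3 = -1728 * (4*0)^3 mod 37 = 0
j = 0 * 33^(-1) mod 37 = 0

j = 0 (mod 37)


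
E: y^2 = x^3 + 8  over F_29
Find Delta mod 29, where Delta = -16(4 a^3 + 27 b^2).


4 a^3 + 27 b^2 = 4*0^3 + 27*8^2 = 0 + 1728 = 1728
Delta = -16 * (1728) = -27648
Delta mod 29 = 18

Delta = 18 (mod 29)


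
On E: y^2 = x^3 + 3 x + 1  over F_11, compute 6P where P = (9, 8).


k = 6 = 110_2 (binary, LSB first: 011)
Double-and-add from P = (9, 8):
  bit 0 = 0: acc unchanged = O
  bit 1 = 1: acc = O + (2, 2) = (2, 2)
  bit 2 = 1: acc = (2, 2) + (8, 3) = (5, 3)

6P = (5, 3)


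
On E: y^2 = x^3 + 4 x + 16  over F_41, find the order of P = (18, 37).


Compute successive multiples of P until we hit O:
  1P = (18, 37)
  2P = (6, 16)
  3P = (38, 10)
  4P = (31, 40)
  5P = (2, 14)
  6P = (37, 10)
  7P = (23, 37)
  8P = (0, 4)
  ... (continuing to 20P)
  20P = O

ord(P) = 20


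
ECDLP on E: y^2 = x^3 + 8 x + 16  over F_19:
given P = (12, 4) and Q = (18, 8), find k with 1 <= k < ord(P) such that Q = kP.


Enumerate multiples of P until we hit Q = (18, 8):
  1P = (12, 4)
  2P = (18, 8)
Match found at i = 2.

k = 2


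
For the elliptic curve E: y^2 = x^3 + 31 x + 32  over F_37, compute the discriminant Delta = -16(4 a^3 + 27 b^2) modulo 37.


4 a^3 + 27 b^2 = 4*31^3 + 27*32^2 = 119164 + 27648 = 146812
Delta = -16 * (146812) = -2348992
Delta mod 37 = 27

Delta = 27 (mod 37)


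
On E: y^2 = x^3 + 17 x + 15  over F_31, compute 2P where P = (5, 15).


Doubling: s = (3 x1^2 + a) / (2 y1)
s = (3*5^2 + 17) / (2*15) mod 31 = 1
x3 = s^2 - 2 x1 mod 31 = 1^2 - 2*5 = 22
y3 = s (x1 - x3) - y1 mod 31 = 1 * (5 - 22) - 15 = 30

2P = (22, 30)


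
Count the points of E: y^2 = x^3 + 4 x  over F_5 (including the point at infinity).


For each x in F_5, count y with y^2 = x^3 + 4 x + 0 mod 5:
  x = 0: RHS = 0, y in [0]  -> 1 point(s)
  x = 1: RHS = 0, y in [0]  -> 1 point(s)
  x = 2: RHS = 1, y in [1, 4]  -> 2 point(s)
  x = 3: RHS = 4, y in [2, 3]  -> 2 point(s)
  x = 4: RHS = 0, y in [0]  -> 1 point(s)
Affine points: 7. Add the point at infinity: total = 8.

#E(F_5) = 8


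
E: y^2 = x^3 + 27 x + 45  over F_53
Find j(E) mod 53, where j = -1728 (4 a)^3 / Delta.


Delta = -16(4 a^3 + 27 b^2) mod 53 = 10
-1728 * (4 a)^3 = -1728 * (4*27)^3 mod 53 = 9
j = 9 * 10^(-1) mod 53 = 38

j = 38 (mod 53)


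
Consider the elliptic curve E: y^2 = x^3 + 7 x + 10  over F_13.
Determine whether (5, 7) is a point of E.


Check whether y^2 = x^3 + 7 x + 10 (mod 13) for (x, y) = (5, 7).
LHS: y^2 = 7^2 mod 13 = 10
RHS: x^3 + 7 x + 10 = 5^3 + 7*5 + 10 mod 13 = 1
LHS != RHS

No, not on the curve


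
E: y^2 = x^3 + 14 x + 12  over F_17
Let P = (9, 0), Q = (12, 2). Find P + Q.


P != Q, so use the chord formula.
s = (y2 - y1) / (x2 - x1) = (2) / (3) mod 17 = 12
x3 = s^2 - x1 - x2 mod 17 = 12^2 - 9 - 12 = 4
y3 = s (x1 - x3) - y1 mod 17 = 12 * (9 - 4) - 0 = 9

P + Q = (4, 9)


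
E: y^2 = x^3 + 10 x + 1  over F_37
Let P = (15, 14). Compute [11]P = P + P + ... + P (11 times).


k = 11 = 1011_2 (binary, LSB first: 1101)
Double-and-add from P = (15, 14):
  bit 0 = 1: acc = O + (15, 14) = (15, 14)
  bit 1 = 1: acc = (15, 14) + (11, 31) = (36, 29)
  bit 2 = 0: acc unchanged = (36, 29)
  bit 3 = 1: acc = (36, 29) + (21, 0) = (26, 15)

11P = (26, 15)


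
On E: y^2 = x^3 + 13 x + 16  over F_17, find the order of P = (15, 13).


Compute successive multiples of P until we hit O:
  1P = (15, 13)
  2P = (5, 11)
  3P = (12, 8)
  4P = (6, 2)
  5P = (4, 8)
  6P = (2, 13)
  7P = (0, 4)
  8P = (1, 9)
  ... (continuing to 25P)
  25P = O

ord(P) = 25


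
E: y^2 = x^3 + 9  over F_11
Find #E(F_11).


For each x in F_11, count y with y^2 = x^3 + 0 x + 9 mod 11:
  x = 0: RHS = 9, y in [3, 8]  -> 2 point(s)
  x = 3: RHS = 3, y in [5, 6]  -> 2 point(s)
  x = 6: RHS = 5, y in [4, 7]  -> 2 point(s)
  x = 7: RHS = 0, y in [0]  -> 1 point(s)
  x = 8: RHS = 4, y in [2, 9]  -> 2 point(s)
  x = 9: RHS = 1, y in [1, 10]  -> 2 point(s)
Affine points: 11. Add the point at infinity: total = 12.

#E(F_11) = 12


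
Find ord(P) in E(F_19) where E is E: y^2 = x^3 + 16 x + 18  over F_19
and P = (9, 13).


Compute successive multiples of P until we hit O:
  1P = (9, 13)
  2P = (2, 18)
  3P = (12, 0)
  4P = (2, 1)
  5P = (9, 6)
  6P = O

ord(P) = 6


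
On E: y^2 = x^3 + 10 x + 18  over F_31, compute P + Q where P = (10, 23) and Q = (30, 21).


P != Q, so use the chord formula.
s = (y2 - y1) / (x2 - x1) = (29) / (20) mod 31 = 3
x3 = s^2 - x1 - x2 mod 31 = 3^2 - 10 - 30 = 0
y3 = s (x1 - x3) - y1 mod 31 = 3 * (10 - 0) - 23 = 7

P + Q = (0, 7)


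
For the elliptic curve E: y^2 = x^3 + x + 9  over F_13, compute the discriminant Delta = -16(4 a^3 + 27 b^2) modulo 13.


4 a^3 + 27 b^2 = 4*1^3 + 27*9^2 = 4 + 2187 = 2191
Delta = -16 * (2191) = -35056
Delta mod 13 = 5

Delta = 5 (mod 13)


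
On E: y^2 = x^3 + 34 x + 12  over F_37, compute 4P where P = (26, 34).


k = 4 = 100_2 (binary, LSB first: 001)
Double-and-add from P = (26, 34):
  bit 0 = 0: acc unchanged = O
  bit 1 = 0: acc unchanged = O
  bit 2 = 1: acc = O + (15, 7) = (15, 7)

4P = (15, 7)


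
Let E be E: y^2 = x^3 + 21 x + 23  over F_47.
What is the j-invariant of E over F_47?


Delta = -16(4 a^3 + 27 b^2) mod 47 = 46
-1728 * (4 a)^3 = -1728 * (4*21)^3 mod 47 = 45
j = 45 * 46^(-1) mod 47 = 2

j = 2 (mod 47)


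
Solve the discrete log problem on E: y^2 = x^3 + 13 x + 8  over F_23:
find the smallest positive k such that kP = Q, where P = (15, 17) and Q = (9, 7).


Enumerate multiples of P until we hit Q = (9, 7):
  1P = (15, 17)
  2P = (9, 7)
Match found at i = 2.

k = 2


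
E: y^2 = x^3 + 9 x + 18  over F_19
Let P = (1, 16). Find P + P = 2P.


Doubling: s = (3 x1^2 + a) / (2 y1)
s = (3*1^2 + 9) / (2*16) mod 19 = 17
x3 = s^2 - 2 x1 mod 19 = 17^2 - 2*1 = 2
y3 = s (x1 - x3) - y1 mod 19 = 17 * (1 - 2) - 16 = 5

2P = (2, 5)


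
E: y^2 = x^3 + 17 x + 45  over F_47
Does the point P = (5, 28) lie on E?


Check whether y^2 = x^3 + 17 x + 45 (mod 47) for (x, y) = (5, 28).
LHS: y^2 = 28^2 mod 47 = 32
RHS: x^3 + 17 x + 45 = 5^3 + 17*5 + 45 mod 47 = 20
LHS != RHS

No, not on the curve


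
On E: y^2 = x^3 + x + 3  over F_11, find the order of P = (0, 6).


Compute successive multiples of P until we hit O:
  1P = (0, 6)
  2P = (1, 4)
  3P = (3, 0)
  4P = (1, 7)
  5P = (0, 5)
  6P = O

ord(P) = 6


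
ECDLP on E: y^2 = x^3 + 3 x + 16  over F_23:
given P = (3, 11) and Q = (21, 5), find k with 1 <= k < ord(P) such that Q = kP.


Enumerate multiples of P until we hit Q = (21, 5):
  1P = (3, 11)
  2P = (20, 16)
  3P = (9, 17)
  4P = (12, 3)
  5P = (21, 5)
Match found at i = 5.

k = 5


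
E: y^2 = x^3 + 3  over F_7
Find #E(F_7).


For each x in F_7, count y with y^2 = x^3 + 0 x + 3 mod 7:
  x = 1: RHS = 4, y in [2, 5]  -> 2 point(s)
  x = 2: RHS = 4, y in [2, 5]  -> 2 point(s)
  x = 3: RHS = 2, y in [3, 4]  -> 2 point(s)
  x = 4: RHS = 4, y in [2, 5]  -> 2 point(s)
  x = 5: RHS = 2, y in [3, 4]  -> 2 point(s)
  x = 6: RHS = 2, y in [3, 4]  -> 2 point(s)
Affine points: 12. Add the point at infinity: total = 13.

#E(F_7) = 13


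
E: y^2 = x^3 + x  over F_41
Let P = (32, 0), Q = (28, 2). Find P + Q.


P != Q, so use the chord formula.
s = (y2 - y1) / (x2 - x1) = (2) / (37) mod 41 = 20
x3 = s^2 - x1 - x2 mod 41 = 20^2 - 32 - 28 = 12
y3 = s (x1 - x3) - y1 mod 41 = 20 * (32 - 12) - 0 = 31

P + Q = (12, 31)


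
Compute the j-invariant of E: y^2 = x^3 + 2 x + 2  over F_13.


Delta = -16(4 a^3 + 27 b^2) mod 13 = 9
-1728 * (4 a)^3 = -1728 * (4*2)^3 mod 13 = 5
j = 5 * 9^(-1) mod 13 = 2

j = 2 (mod 13)


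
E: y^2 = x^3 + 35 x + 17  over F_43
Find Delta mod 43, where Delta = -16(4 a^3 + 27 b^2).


4 a^3 + 27 b^2 = 4*35^3 + 27*17^2 = 171500 + 7803 = 179303
Delta = -16 * (179303) = -2868848
Delta mod 43 = 26

Delta = 26 (mod 43)


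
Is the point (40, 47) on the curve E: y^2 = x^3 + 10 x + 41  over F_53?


Check whether y^2 = x^3 + 10 x + 41 (mod 53) for (x, y) = (40, 47).
LHS: y^2 = 47^2 mod 53 = 36
RHS: x^3 + 10 x + 41 = 40^3 + 10*40 + 41 mod 53 = 46
LHS != RHS

No, not on the curve


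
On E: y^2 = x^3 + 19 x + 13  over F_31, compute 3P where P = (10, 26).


k = 3 = 11_2 (binary, LSB first: 11)
Double-and-add from P = (10, 26):
  bit 0 = 1: acc = O + (10, 26) = (10, 26)
  bit 1 = 1: acc = (10, 26) + (27, 11) = (1, 8)

3P = (1, 8)


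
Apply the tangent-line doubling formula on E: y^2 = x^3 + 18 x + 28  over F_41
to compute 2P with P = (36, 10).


Doubling: s = (3 x1^2 + a) / (2 y1)
s = (3*36^2 + 18) / (2*10) mod 41 = 19
x3 = s^2 - 2 x1 mod 41 = 19^2 - 2*36 = 2
y3 = s (x1 - x3) - y1 mod 41 = 19 * (36 - 2) - 10 = 21

2P = (2, 21)


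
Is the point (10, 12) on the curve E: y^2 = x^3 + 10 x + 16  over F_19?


Check whether y^2 = x^3 + 10 x + 16 (mod 19) for (x, y) = (10, 12).
LHS: y^2 = 12^2 mod 19 = 11
RHS: x^3 + 10 x + 16 = 10^3 + 10*10 + 16 mod 19 = 14
LHS != RHS

No, not on the curve


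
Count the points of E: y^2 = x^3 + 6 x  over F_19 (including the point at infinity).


For each x in F_19, count y with y^2 = x^3 + 6 x + 0 mod 19:
  x = 0: RHS = 0, y in [0]  -> 1 point(s)
  x = 1: RHS = 7, y in [8, 11]  -> 2 point(s)
  x = 2: RHS = 1, y in [1, 18]  -> 2 point(s)
  x = 3: RHS = 7, y in [8, 11]  -> 2 point(s)
  x = 6: RHS = 5, y in [9, 10]  -> 2 point(s)
  x = 7: RHS = 5, y in [9, 10]  -> 2 point(s)
  x = 8: RHS = 9, y in [3, 16]  -> 2 point(s)
  x = 9: RHS = 4, y in [2, 17]  -> 2 point(s)
  x = 14: RHS = 16, y in [4, 15]  -> 2 point(s)
  x = 15: RHS = 7, y in [8, 11]  -> 2 point(s)
Affine points: 19. Add the point at infinity: total = 20.

#E(F_19) = 20


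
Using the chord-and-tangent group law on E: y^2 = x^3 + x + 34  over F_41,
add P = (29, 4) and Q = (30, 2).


P != Q, so use the chord formula.
s = (y2 - y1) / (x2 - x1) = (39) / (1) mod 41 = 39
x3 = s^2 - x1 - x2 mod 41 = 39^2 - 29 - 30 = 27
y3 = s (x1 - x3) - y1 mod 41 = 39 * (29 - 27) - 4 = 33

P + Q = (27, 33)


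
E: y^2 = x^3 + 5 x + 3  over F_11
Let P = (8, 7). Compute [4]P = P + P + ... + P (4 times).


k = 4 = 100_2 (binary, LSB first: 001)
Double-and-add from P = (8, 7):
  bit 0 = 0: acc unchanged = O
  bit 1 = 0: acc unchanged = O
  bit 2 = 1: acc = O + (3, 10) = (3, 10)

4P = (3, 10)


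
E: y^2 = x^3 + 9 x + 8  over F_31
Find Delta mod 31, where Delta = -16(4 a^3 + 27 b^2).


4 a^3 + 27 b^2 = 4*9^3 + 27*8^2 = 2916 + 1728 = 4644
Delta = -16 * (4644) = -74304
Delta mod 31 = 3

Delta = 3 (mod 31)


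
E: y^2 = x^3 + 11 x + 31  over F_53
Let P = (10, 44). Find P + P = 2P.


Doubling: s = (3 x1^2 + a) / (2 y1)
s = (3*10^2 + 11) / (2*44) mod 53 = 21
x3 = s^2 - 2 x1 mod 53 = 21^2 - 2*10 = 50
y3 = s (x1 - x3) - y1 mod 53 = 21 * (10 - 50) - 44 = 17

2P = (50, 17)


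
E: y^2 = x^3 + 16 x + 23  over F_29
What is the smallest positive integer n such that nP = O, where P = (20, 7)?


Compute successive multiples of P until we hit O:
  1P = (20, 7)
  2P = (5, 24)
  3P = (0, 9)
  4P = (18, 16)
  5P = (4, 8)
  6P = (28, 8)
  7P = (15, 19)
  8P = (16, 24)
  ... (continuing to 36P)
  36P = O

ord(P) = 36


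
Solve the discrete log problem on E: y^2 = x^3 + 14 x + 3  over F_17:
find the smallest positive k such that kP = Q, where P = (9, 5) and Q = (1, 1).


Enumerate multiples of P until we hit Q = (1, 1):
  1P = (9, 5)
  2P = (14, 11)
  3P = (7, 11)
  4P = (10, 15)
  5P = (13, 6)
  6P = (11, 3)
  7P = (15, 1)
  8P = (1, 1)
Match found at i = 8.

k = 8


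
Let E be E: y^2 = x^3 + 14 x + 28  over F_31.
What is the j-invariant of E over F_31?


Delta = -16(4 a^3 + 27 b^2) mod 31 = 17
-1728 * (4 a)^3 = -1728 * (4*14)^3 mod 31 = 8
j = 8 * 17^(-1) mod 31 = 26

j = 26 (mod 31)


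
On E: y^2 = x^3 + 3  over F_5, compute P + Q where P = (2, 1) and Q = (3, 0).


P != Q, so use the chord formula.
s = (y2 - y1) / (x2 - x1) = (4) / (1) mod 5 = 4
x3 = s^2 - x1 - x2 mod 5 = 4^2 - 2 - 3 = 1
y3 = s (x1 - x3) - y1 mod 5 = 4 * (2 - 1) - 1 = 3

P + Q = (1, 3)


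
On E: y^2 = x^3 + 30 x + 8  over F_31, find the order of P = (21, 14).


Compute successive multiples of P until we hit O:
  1P = (21, 14)
  2P = (30, 15)
  3P = (29, 23)
  4P = (6, 30)
  5P = (5, 2)
  6P = (23, 0)
  7P = (5, 29)
  8P = (6, 1)
  ... (continuing to 12P)
  12P = O

ord(P) = 12


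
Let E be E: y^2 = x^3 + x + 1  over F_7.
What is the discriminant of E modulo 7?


4 a^3 + 27 b^2 = 4*1^3 + 27*1^2 = 4 + 27 = 31
Delta = -16 * (31) = -496
Delta mod 7 = 1

Delta = 1 (mod 7)


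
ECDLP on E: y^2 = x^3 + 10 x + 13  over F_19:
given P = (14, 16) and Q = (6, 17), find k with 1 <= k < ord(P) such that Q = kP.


Enumerate multiples of P until we hit Q = (6, 17):
  1P = (14, 16)
  2P = (17, 17)
  3P = (5, 6)
  4P = (1, 9)
  5P = (8, 15)
  6P = (6, 17)
Match found at i = 6.

k = 6


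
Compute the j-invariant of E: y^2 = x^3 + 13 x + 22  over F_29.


Delta = -16(4 a^3 + 27 b^2) mod 29 = 15
-1728 * (4 a)^3 = -1728 * (4*13)^3 mod 29 = 18
j = 18 * 15^(-1) mod 29 = 7

j = 7 (mod 29)


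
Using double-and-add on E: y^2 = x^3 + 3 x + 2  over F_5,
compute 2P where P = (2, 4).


k = 2 = 10_2 (binary, LSB first: 01)
Double-and-add from P = (2, 4):
  bit 0 = 0: acc unchanged = O
  bit 1 = 1: acc = O + (1, 1) = (1, 1)

2P = (1, 1)


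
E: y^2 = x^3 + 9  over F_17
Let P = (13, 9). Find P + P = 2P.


Doubling: s = (3 x1^2 + a) / (2 y1)
s = (3*13^2 + 0) / (2*9) mod 17 = 14
x3 = s^2 - 2 x1 mod 17 = 14^2 - 2*13 = 0
y3 = s (x1 - x3) - y1 mod 17 = 14 * (13 - 0) - 9 = 3

2P = (0, 3)


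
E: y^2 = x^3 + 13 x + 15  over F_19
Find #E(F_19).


For each x in F_19, count y with y^2 = x^3 + 13 x + 15 mod 19:
  x = 2: RHS = 11, y in [7, 12]  -> 2 point(s)
  x = 3: RHS = 5, y in [9, 10]  -> 2 point(s)
  x = 4: RHS = 17, y in [6, 13]  -> 2 point(s)
  x = 6: RHS = 5, y in [9, 10]  -> 2 point(s)
  x = 8: RHS = 4, y in [2, 17]  -> 2 point(s)
  x = 9: RHS = 6, y in [5, 14]  -> 2 point(s)
  x = 10: RHS = 5, y in [9, 10]  -> 2 point(s)
  x = 11: RHS = 7, y in [8, 11]  -> 2 point(s)
  x = 13: RHS = 6, y in [5, 14]  -> 2 point(s)
  x = 16: RHS = 6, y in [5, 14]  -> 2 point(s)
  x = 17: RHS = 0, y in [0]  -> 1 point(s)
  x = 18: RHS = 1, y in [1, 18]  -> 2 point(s)
Affine points: 23. Add the point at infinity: total = 24.

#E(F_19) = 24


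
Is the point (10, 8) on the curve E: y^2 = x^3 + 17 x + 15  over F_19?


Check whether y^2 = x^3 + 17 x + 15 (mod 19) for (x, y) = (10, 8).
LHS: y^2 = 8^2 mod 19 = 7
RHS: x^3 + 17 x + 15 = 10^3 + 17*10 + 15 mod 19 = 7
LHS = RHS

Yes, on the curve


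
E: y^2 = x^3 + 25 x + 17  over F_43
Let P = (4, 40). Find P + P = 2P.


Doubling: s = (3 x1^2 + a) / (2 y1)
s = (3*4^2 + 25) / (2*40) mod 43 = 38
x3 = s^2 - 2 x1 mod 43 = 38^2 - 2*4 = 17
y3 = s (x1 - x3) - y1 mod 43 = 38 * (4 - 17) - 40 = 25

2P = (17, 25)


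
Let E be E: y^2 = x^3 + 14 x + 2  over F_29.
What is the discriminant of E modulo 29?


4 a^3 + 27 b^2 = 4*14^3 + 27*2^2 = 10976 + 108 = 11084
Delta = -16 * (11084) = -177344
Delta mod 29 = 20

Delta = 20 (mod 29)


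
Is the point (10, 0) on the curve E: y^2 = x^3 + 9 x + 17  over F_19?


Check whether y^2 = x^3 + 9 x + 17 (mod 19) for (x, y) = (10, 0).
LHS: y^2 = 0^2 mod 19 = 0
RHS: x^3 + 9 x + 17 = 10^3 + 9*10 + 17 mod 19 = 5
LHS != RHS

No, not on the curve


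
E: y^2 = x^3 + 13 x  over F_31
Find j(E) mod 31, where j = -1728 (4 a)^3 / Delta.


Delta = -16(4 a^3 + 27 b^2) mod 31 = 8
-1728 * (4 a)^3 = -1728 * (4*13)^3 mod 31 = 29
j = 29 * 8^(-1) mod 31 = 23

j = 23 (mod 31)


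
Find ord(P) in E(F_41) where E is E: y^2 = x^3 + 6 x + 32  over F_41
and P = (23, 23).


Compute successive multiples of P until we hit O:
  1P = (23, 23)
  2P = (3, 35)
  3P = (17, 39)
  4P = (40, 36)
  5P = (1, 30)
  6P = (16, 40)
  7P = (33, 13)
  8P = (27, 22)
  ... (continuing to 32P)
  32P = O

ord(P) = 32


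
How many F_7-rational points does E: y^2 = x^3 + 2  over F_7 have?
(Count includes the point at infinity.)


For each x in F_7, count y with y^2 = x^3 + 0 x + 2 mod 7:
  x = 0: RHS = 2, y in [3, 4]  -> 2 point(s)
  x = 3: RHS = 1, y in [1, 6]  -> 2 point(s)
  x = 5: RHS = 1, y in [1, 6]  -> 2 point(s)
  x = 6: RHS = 1, y in [1, 6]  -> 2 point(s)
Affine points: 8. Add the point at infinity: total = 9.

#E(F_7) = 9


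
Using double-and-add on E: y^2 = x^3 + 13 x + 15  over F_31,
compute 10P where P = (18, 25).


k = 10 = 1010_2 (binary, LSB first: 0101)
Double-and-add from P = (18, 25):
  bit 0 = 0: acc unchanged = O
  bit 1 = 1: acc = O + (30, 30) = (30, 30)
  bit 2 = 0: acc unchanged = (30, 30)
  bit 3 = 1: acc = (30, 30) + (2, 24) = (3, 9)

10P = (3, 9)


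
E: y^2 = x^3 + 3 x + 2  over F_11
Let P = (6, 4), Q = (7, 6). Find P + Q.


P != Q, so use the chord formula.
s = (y2 - y1) / (x2 - x1) = (2) / (1) mod 11 = 2
x3 = s^2 - x1 - x2 mod 11 = 2^2 - 6 - 7 = 2
y3 = s (x1 - x3) - y1 mod 11 = 2 * (6 - 2) - 4 = 4

P + Q = (2, 4)


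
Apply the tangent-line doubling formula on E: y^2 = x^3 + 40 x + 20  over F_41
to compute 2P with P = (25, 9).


Doubling: s = (3 x1^2 + a) / (2 y1)
s = (3*25^2 + 40) / (2*9) mod 41 = 13
x3 = s^2 - 2 x1 mod 41 = 13^2 - 2*25 = 37
y3 = s (x1 - x3) - y1 mod 41 = 13 * (25 - 37) - 9 = 40

2P = (37, 40)


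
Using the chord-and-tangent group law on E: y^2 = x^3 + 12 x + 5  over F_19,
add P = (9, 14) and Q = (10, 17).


P != Q, so use the chord formula.
s = (y2 - y1) / (x2 - x1) = (3) / (1) mod 19 = 3
x3 = s^2 - x1 - x2 mod 19 = 3^2 - 9 - 10 = 9
y3 = s (x1 - x3) - y1 mod 19 = 3 * (9 - 9) - 14 = 5

P + Q = (9, 5)


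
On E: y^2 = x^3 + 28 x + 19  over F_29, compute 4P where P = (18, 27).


k = 4 = 100_2 (binary, LSB first: 001)
Double-and-add from P = (18, 27):
  bit 0 = 0: acc unchanged = O
  bit 1 = 0: acc unchanged = O
  bit 2 = 1: acc = O + (8, 1) = (8, 1)

4P = (8, 1)


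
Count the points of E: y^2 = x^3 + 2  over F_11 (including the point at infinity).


For each x in F_11, count y with y^2 = x^3 + 0 x + 2 mod 11:
  x = 1: RHS = 3, y in [5, 6]  -> 2 point(s)
  x = 4: RHS = 0, y in [0]  -> 1 point(s)
  x = 6: RHS = 9, y in [3, 8]  -> 2 point(s)
  x = 7: RHS = 4, y in [2, 9]  -> 2 point(s)
  x = 9: RHS = 5, y in [4, 7]  -> 2 point(s)
  x = 10: RHS = 1, y in [1, 10]  -> 2 point(s)
Affine points: 11. Add the point at infinity: total = 12.

#E(F_11) = 12


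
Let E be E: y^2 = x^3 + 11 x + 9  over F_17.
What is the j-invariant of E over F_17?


Delta = -16(4 a^3 + 27 b^2) mod 17 = 14
-1728 * (4 a)^3 = -1728 * (4*11)^3 mod 17 = 16
j = 16 * 14^(-1) mod 17 = 6

j = 6 (mod 17)


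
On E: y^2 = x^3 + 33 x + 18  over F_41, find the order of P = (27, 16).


Compute successive multiples of P until we hit O:
  1P = (27, 16)
  2P = (33, 29)
  3P = (21, 38)
  4P = (11, 21)
  5P = (26, 17)
  6P = (30, 28)
  7P = (0, 10)
  8P = (10, 6)
  ... (continuing to 22P)
  22P = O

ord(P) = 22


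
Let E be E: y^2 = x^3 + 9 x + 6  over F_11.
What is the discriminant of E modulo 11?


4 a^3 + 27 b^2 = 4*9^3 + 27*6^2 = 2916 + 972 = 3888
Delta = -16 * (3888) = -62208
Delta mod 11 = 8

Delta = 8 (mod 11)


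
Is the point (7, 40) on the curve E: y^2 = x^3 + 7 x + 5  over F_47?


Check whether y^2 = x^3 + 7 x + 5 (mod 47) for (x, y) = (7, 40).
LHS: y^2 = 40^2 mod 47 = 2
RHS: x^3 + 7 x + 5 = 7^3 + 7*7 + 5 mod 47 = 21
LHS != RHS

No, not on the curve


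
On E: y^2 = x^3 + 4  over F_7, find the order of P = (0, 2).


Compute successive multiples of P until we hit O:
  1P = (0, 2)
  2P = (0, 5)
  3P = O

ord(P) = 3


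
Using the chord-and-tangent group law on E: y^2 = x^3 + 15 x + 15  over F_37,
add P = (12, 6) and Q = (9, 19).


P != Q, so use the chord formula.
s = (y2 - y1) / (x2 - x1) = (13) / (34) mod 37 = 8
x3 = s^2 - x1 - x2 mod 37 = 8^2 - 12 - 9 = 6
y3 = s (x1 - x3) - y1 mod 37 = 8 * (12 - 6) - 6 = 5

P + Q = (6, 5)


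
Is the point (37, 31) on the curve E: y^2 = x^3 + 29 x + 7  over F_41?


Check whether y^2 = x^3 + 29 x + 7 (mod 41) for (x, y) = (37, 31).
LHS: y^2 = 31^2 mod 41 = 18
RHS: x^3 + 29 x + 7 = 37^3 + 29*37 + 7 mod 41 = 32
LHS != RHS

No, not on the curve


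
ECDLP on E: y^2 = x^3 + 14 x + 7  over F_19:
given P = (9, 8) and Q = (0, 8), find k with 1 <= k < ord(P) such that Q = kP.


Enumerate multiples of P until we hit Q = (0, 8):
  1P = (9, 8)
  2P = (10, 8)
  3P = (0, 11)
  4P = (8, 17)
  5P = (7, 12)
  6P = (7, 7)
  7P = (8, 2)
  8P = (0, 8)
Match found at i = 8.

k = 8


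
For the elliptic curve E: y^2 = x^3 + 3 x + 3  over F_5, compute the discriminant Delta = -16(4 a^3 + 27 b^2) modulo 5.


4 a^3 + 27 b^2 = 4*3^3 + 27*3^2 = 108 + 243 = 351
Delta = -16 * (351) = -5616
Delta mod 5 = 4

Delta = 4 (mod 5)


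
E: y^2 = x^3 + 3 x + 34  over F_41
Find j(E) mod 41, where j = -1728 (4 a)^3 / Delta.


Delta = -16(4 a^3 + 27 b^2) mod 41 = 23
-1728 * (4 a)^3 = -1728 * (4*3)^3 mod 41 = 5
j = 5 * 23^(-1) mod 41 = 2

j = 2 (mod 41)


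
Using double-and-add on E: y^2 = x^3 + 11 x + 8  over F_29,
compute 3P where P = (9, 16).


k = 3 = 11_2 (binary, LSB first: 11)
Double-and-add from P = (9, 16):
  bit 0 = 1: acc = O + (9, 16) = (9, 16)
  bit 1 = 1: acc = (9, 16) + (10, 25) = (4, 0)

3P = (4, 0)


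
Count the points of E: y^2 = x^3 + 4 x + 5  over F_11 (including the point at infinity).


For each x in F_11, count y with y^2 = x^3 + 4 x + 5 mod 11:
  x = 0: RHS = 5, y in [4, 7]  -> 2 point(s)
  x = 3: RHS = 0, y in [0]  -> 1 point(s)
  x = 6: RHS = 3, y in [5, 6]  -> 2 point(s)
  x = 9: RHS = 0, y in [0]  -> 1 point(s)
  x = 10: RHS = 0, y in [0]  -> 1 point(s)
Affine points: 7. Add the point at infinity: total = 8.

#E(F_11) = 8


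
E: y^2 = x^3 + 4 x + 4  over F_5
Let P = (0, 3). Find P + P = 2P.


Doubling: s = (3 x1^2 + a) / (2 y1)
s = (3*0^2 + 4) / (2*3) mod 5 = 4
x3 = s^2 - 2 x1 mod 5 = 4^2 - 2*0 = 1
y3 = s (x1 - x3) - y1 mod 5 = 4 * (0 - 1) - 3 = 3

2P = (1, 3)


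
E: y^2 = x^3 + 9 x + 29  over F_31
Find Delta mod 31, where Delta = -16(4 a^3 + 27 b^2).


4 a^3 + 27 b^2 = 4*9^3 + 27*29^2 = 2916 + 22707 = 25623
Delta = -16 * (25623) = -409968
Delta mod 31 = 7

Delta = 7 (mod 31)


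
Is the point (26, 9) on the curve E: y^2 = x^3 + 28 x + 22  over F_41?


Check whether y^2 = x^3 + 28 x + 22 (mod 41) for (x, y) = (26, 9).
LHS: y^2 = 9^2 mod 41 = 40
RHS: x^3 + 28 x + 22 = 26^3 + 28*26 + 22 mod 41 = 40
LHS = RHS

Yes, on the curve


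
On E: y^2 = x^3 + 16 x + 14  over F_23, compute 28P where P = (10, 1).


k = 28 = 11100_2 (binary, LSB first: 00111)
Double-and-add from P = (10, 1):
  bit 0 = 0: acc unchanged = O
  bit 1 = 0: acc unchanged = O
  bit 2 = 1: acc = O + (17, 1) = (17, 1)
  bit 3 = 1: acc = (17, 1) + (15, 8) = (9, 17)
  bit 4 = 1: acc = (9, 17) + (1, 13) = (19, 1)

28P = (19, 1)


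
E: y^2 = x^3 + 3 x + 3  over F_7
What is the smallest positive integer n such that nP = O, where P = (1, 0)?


Compute successive multiples of P until we hit O:
  1P = (1, 0)
  2P = O

ord(P) = 2


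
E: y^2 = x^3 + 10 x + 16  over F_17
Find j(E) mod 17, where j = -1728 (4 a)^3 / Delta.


Delta = -16(4 a^3 + 27 b^2) mod 17 = 15
-1728 * (4 a)^3 = -1728 * (4*10)^3 mod 17 = 4
j = 4 * 15^(-1) mod 17 = 15

j = 15 (mod 17)


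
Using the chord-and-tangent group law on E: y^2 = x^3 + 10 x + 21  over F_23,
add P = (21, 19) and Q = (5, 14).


P != Q, so use the chord formula.
s = (y2 - y1) / (x2 - x1) = (18) / (7) mod 23 = 19
x3 = s^2 - x1 - x2 mod 23 = 19^2 - 21 - 5 = 13
y3 = s (x1 - x3) - y1 mod 23 = 19 * (21 - 13) - 19 = 18

P + Q = (13, 18)


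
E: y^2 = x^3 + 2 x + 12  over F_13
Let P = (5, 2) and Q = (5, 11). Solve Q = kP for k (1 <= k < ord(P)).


Enumerate multiples of P until we hit Q = (5, 11):
  1P = (5, 2)
  2P = (12, 3)
  3P = (0, 8)
  4P = (11, 0)
  5P = (0, 5)
  6P = (12, 10)
  7P = (5, 11)
Match found at i = 7.

k = 7


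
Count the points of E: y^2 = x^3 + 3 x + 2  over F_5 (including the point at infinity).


For each x in F_5, count y with y^2 = x^3 + 3 x + 2 mod 5:
  x = 1: RHS = 1, y in [1, 4]  -> 2 point(s)
  x = 2: RHS = 1, y in [1, 4]  -> 2 point(s)
Affine points: 4. Add the point at infinity: total = 5.

#E(F_5) = 5


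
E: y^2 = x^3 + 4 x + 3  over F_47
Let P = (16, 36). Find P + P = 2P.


Doubling: s = (3 x1^2 + a) / (2 y1)
s = (3*16^2 + 4) / (2*36) mod 47 = 29
x3 = s^2 - 2 x1 mod 47 = 29^2 - 2*16 = 10
y3 = s (x1 - x3) - y1 mod 47 = 29 * (16 - 10) - 36 = 44

2P = (10, 44)


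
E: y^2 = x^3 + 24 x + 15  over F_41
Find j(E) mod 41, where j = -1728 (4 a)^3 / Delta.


Delta = -16(4 a^3 + 27 b^2) mod 41 = 14
-1728 * (4 a)^3 = -1728 * (4*24)^3 mod 41 = 18
j = 18 * 14^(-1) mod 41 = 13

j = 13 (mod 41)


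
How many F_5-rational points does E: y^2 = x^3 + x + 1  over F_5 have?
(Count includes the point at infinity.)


For each x in F_5, count y with y^2 = x^3 + 1 x + 1 mod 5:
  x = 0: RHS = 1, y in [1, 4]  -> 2 point(s)
  x = 2: RHS = 1, y in [1, 4]  -> 2 point(s)
  x = 3: RHS = 1, y in [1, 4]  -> 2 point(s)
  x = 4: RHS = 4, y in [2, 3]  -> 2 point(s)
Affine points: 8. Add the point at infinity: total = 9.

#E(F_5) = 9


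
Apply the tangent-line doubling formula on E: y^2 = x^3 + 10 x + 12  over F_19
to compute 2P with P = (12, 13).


Doubling: s = (3 x1^2 + a) / (2 y1)
s = (3*12^2 + 10) / (2*13) mod 19 = 17
x3 = s^2 - 2 x1 mod 19 = 17^2 - 2*12 = 18
y3 = s (x1 - x3) - y1 mod 19 = 17 * (12 - 18) - 13 = 18

2P = (18, 18)


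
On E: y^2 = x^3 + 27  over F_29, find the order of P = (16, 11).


Compute successive multiples of P until we hit O:
  1P = (16, 11)
  2P = (1, 17)
  3P = (11, 16)
  4P = (3, 5)
  5P = (26, 0)
  6P = (3, 24)
  7P = (11, 13)
  8P = (1, 12)
  ... (continuing to 10P)
  10P = O

ord(P) = 10


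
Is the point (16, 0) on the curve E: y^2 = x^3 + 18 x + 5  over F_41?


Check whether y^2 = x^3 + 18 x + 5 (mod 41) for (x, y) = (16, 0).
LHS: y^2 = 0^2 mod 41 = 0
RHS: x^3 + 18 x + 5 = 16^3 + 18*16 + 5 mod 41 = 2
LHS != RHS

No, not on the curve


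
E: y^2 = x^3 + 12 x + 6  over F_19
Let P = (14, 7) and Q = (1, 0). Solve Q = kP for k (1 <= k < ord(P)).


Enumerate multiples of P until we hit Q = (1, 0):
  1P = (14, 7)
  2P = (8, 14)
  3P = (1, 0)
Match found at i = 3.

k = 3


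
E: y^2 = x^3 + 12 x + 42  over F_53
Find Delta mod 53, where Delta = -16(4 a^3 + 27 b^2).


4 a^3 + 27 b^2 = 4*12^3 + 27*42^2 = 6912 + 47628 = 54540
Delta = -16 * (54540) = -872640
Delta mod 53 = 5

Delta = 5 (mod 53)


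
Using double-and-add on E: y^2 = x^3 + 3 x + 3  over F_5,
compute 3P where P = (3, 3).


k = 3 = 11_2 (binary, LSB first: 11)
Double-and-add from P = (3, 3):
  bit 0 = 1: acc = O + (3, 3) = (3, 3)
  bit 1 = 1: acc = (3, 3) + (4, 2) = (4, 3)

3P = (4, 3)


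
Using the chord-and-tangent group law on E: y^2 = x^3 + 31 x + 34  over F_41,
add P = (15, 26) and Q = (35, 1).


P != Q, so use the chord formula.
s = (y2 - y1) / (x2 - x1) = (16) / (20) mod 41 = 9
x3 = s^2 - x1 - x2 mod 41 = 9^2 - 15 - 35 = 31
y3 = s (x1 - x3) - y1 mod 41 = 9 * (15 - 31) - 26 = 35

P + Q = (31, 35)


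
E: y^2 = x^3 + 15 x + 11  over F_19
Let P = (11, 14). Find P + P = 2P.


Doubling: s = (3 x1^2 + a) / (2 y1)
s = (3*11^2 + 15) / (2*14) mod 19 = 4
x3 = s^2 - 2 x1 mod 19 = 4^2 - 2*11 = 13
y3 = s (x1 - x3) - y1 mod 19 = 4 * (11 - 13) - 14 = 16

2P = (13, 16)


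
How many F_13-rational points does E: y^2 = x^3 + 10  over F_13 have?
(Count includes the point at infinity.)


For each x in F_13, count y with y^2 = x^3 + 0 x + 10 mod 13:
  x = 0: RHS = 10, y in [6, 7]  -> 2 point(s)
  x = 4: RHS = 9, y in [3, 10]  -> 2 point(s)
  x = 10: RHS = 9, y in [3, 10]  -> 2 point(s)
  x = 12: RHS = 9, y in [3, 10]  -> 2 point(s)
Affine points: 8. Add the point at infinity: total = 9.

#E(F_13) = 9


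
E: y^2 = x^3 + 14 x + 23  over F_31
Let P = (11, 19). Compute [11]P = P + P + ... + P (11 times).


k = 11 = 1011_2 (binary, LSB first: 1101)
Double-and-add from P = (11, 19):
  bit 0 = 1: acc = O + (11, 19) = (11, 19)
  bit 1 = 1: acc = (11, 19) + (19, 24) = (29, 24)
  bit 2 = 0: acc unchanged = (29, 24)
  bit 3 = 1: acc = (29, 24) + (28, 4) = (2, 20)

11P = (2, 20)


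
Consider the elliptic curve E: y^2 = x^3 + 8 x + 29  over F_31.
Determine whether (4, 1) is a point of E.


Check whether y^2 = x^3 + 8 x + 29 (mod 31) for (x, y) = (4, 1).
LHS: y^2 = 1^2 mod 31 = 1
RHS: x^3 + 8 x + 29 = 4^3 + 8*4 + 29 mod 31 = 1
LHS = RHS

Yes, on the curve


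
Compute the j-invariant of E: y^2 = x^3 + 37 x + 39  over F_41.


Delta = -16(4 a^3 + 27 b^2) mod 41 = 31
-1728 * (4 a)^3 = -1728 * (4*37)^3 mod 41 = 17
j = 17 * 31^(-1) mod 41 = 27

j = 27 (mod 41)


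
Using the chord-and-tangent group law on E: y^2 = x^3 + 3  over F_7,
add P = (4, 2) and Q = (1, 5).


P != Q, so use the chord formula.
s = (y2 - y1) / (x2 - x1) = (3) / (4) mod 7 = 6
x3 = s^2 - x1 - x2 mod 7 = 6^2 - 4 - 1 = 3
y3 = s (x1 - x3) - y1 mod 7 = 6 * (4 - 3) - 2 = 4

P + Q = (3, 4)


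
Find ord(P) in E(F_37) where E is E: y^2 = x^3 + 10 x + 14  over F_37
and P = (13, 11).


Compute successive multiples of P until we hit O:
  1P = (13, 11)
  2P = (36, 22)
  3P = (36, 15)
  4P = (13, 26)
  5P = O

ord(P) = 5


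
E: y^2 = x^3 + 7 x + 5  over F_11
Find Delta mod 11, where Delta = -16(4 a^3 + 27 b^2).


4 a^3 + 27 b^2 = 4*7^3 + 27*5^2 = 1372 + 675 = 2047
Delta = -16 * (2047) = -32752
Delta mod 11 = 6

Delta = 6 (mod 11)


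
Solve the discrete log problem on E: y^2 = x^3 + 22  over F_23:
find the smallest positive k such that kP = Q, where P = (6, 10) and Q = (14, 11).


Enumerate multiples of P until we hit Q = (14, 11):
  1P = (6, 10)
  2P = (19, 21)
  3P = (16, 1)
  4P = (14, 11)
Match found at i = 4.

k = 4


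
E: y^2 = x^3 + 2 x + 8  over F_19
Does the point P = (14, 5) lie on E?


Check whether y^2 = x^3 + 2 x + 8 (mod 19) for (x, y) = (14, 5).
LHS: y^2 = 5^2 mod 19 = 6
RHS: x^3 + 2 x + 8 = 14^3 + 2*14 + 8 mod 19 = 6
LHS = RHS

Yes, on the curve


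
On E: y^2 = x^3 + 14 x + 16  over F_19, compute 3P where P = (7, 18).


k = 3 = 11_2 (binary, LSB first: 11)
Double-and-add from P = (7, 18):
  bit 0 = 1: acc = O + (7, 18) = (7, 18)
  bit 1 = 1: acc = (7, 18) + (11, 0) = (7, 1)

3P = (7, 1)


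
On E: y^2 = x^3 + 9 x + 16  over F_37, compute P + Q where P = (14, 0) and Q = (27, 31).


P != Q, so use the chord formula.
s = (y2 - y1) / (x2 - x1) = (31) / (13) mod 37 = 28
x3 = s^2 - x1 - x2 mod 37 = 28^2 - 14 - 27 = 3
y3 = s (x1 - x3) - y1 mod 37 = 28 * (14 - 3) - 0 = 12

P + Q = (3, 12)


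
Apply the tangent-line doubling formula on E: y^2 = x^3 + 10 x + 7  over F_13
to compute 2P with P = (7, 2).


Doubling: s = (3 x1^2 + a) / (2 y1)
s = (3*7^2 + 10) / (2*2) mod 13 = 10
x3 = s^2 - 2 x1 mod 13 = 10^2 - 2*7 = 8
y3 = s (x1 - x3) - y1 mod 13 = 10 * (7 - 8) - 2 = 1

2P = (8, 1)


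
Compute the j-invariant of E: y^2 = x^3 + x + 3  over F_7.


Delta = -16(4 a^3 + 27 b^2) mod 7 = 3
-1728 * (4 a)^3 = -1728 * (4*1)^3 mod 7 = 1
j = 1 * 3^(-1) mod 7 = 5

j = 5 (mod 7)


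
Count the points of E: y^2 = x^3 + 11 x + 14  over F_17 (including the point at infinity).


For each x in F_17, count y with y^2 = x^3 + 11 x + 14 mod 17:
  x = 1: RHS = 9, y in [3, 14]  -> 2 point(s)
  x = 7: RHS = 9, y in [3, 14]  -> 2 point(s)
  x = 8: RHS = 2, y in [6, 11]  -> 2 point(s)
  x = 9: RHS = 9, y in [3, 14]  -> 2 point(s)
  x = 10: RHS = 2, y in [6, 11]  -> 2 point(s)
  x = 11: RHS = 4, y in [2, 15]  -> 2 point(s)
  x = 12: RHS = 4, y in [2, 15]  -> 2 point(s)
  x = 13: RHS = 8, y in [5, 12]  -> 2 point(s)
  x = 15: RHS = 1, y in [1, 16]  -> 2 point(s)
  x = 16: RHS = 2, y in [6, 11]  -> 2 point(s)
Affine points: 20. Add the point at infinity: total = 21.

#E(F_17) = 21


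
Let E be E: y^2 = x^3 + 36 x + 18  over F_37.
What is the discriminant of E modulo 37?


4 a^3 + 27 b^2 = 4*36^3 + 27*18^2 = 186624 + 8748 = 195372
Delta = -16 * (195372) = -3125952
Delta mod 37 = 30

Delta = 30 (mod 37)


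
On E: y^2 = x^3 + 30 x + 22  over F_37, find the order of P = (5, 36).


Compute successive multiples of P until we hit O:
  1P = (5, 36)
  2P = (36, 19)
  3P = (3, 19)
  4P = (18, 20)
  5P = (35, 18)
  6P = (24, 5)
  7P = (4, 13)
  8P = (2, 33)
  ... (continuing to 47P)
  47P = O

ord(P) = 47


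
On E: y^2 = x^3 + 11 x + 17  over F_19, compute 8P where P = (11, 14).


k = 8 = 1000_2 (binary, LSB first: 0001)
Double-and-add from P = (11, 14):
  bit 0 = 0: acc unchanged = O
  bit 1 = 0: acc unchanged = O
  bit 2 = 0: acc unchanged = O
  bit 3 = 1: acc = O + (18, 9) = (18, 9)

8P = (18, 9)


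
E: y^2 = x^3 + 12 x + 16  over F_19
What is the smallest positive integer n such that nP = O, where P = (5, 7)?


Compute successive multiples of P until we hit O:
  1P = (5, 7)
  2P = (7, 5)
  3P = (8, 15)
  4P = (11, 15)
  5P = (9, 13)
  6P = (12, 11)
  7P = (0, 4)
  8P = (6, 0)
  ... (continuing to 16P)
  16P = O

ord(P) = 16


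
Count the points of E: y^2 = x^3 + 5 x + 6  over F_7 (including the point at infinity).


For each x in F_7, count y with y^2 = x^3 + 5 x + 6 mod 7:
  x = 5: RHS = 2, y in [3, 4]  -> 2 point(s)
  x = 6: RHS = 0, y in [0]  -> 1 point(s)
Affine points: 3. Add the point at infinity: total = 4.

#E(F_7) = 4


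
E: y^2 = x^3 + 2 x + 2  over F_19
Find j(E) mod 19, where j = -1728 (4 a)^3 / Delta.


Delta = -16(4 a^3 + 27 b^2) mod 19 = 2
-1728 * (4 a)^3 = -1728 * (4*2)^3 mod 19 = 18
j = 18 * 2^(-1) mod 19 = 9

j = 9 (mod 19)


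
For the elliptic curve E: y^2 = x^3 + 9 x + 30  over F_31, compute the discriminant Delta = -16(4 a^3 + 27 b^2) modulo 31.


4 a^3 + 27 b^2 = 4*9^3 + 27*30^2 = 2916 + 24300 = 27216
Delta = -16 * (27216) = -435456
Delta mod 31 = 1

Delta = 1 (mod 31)


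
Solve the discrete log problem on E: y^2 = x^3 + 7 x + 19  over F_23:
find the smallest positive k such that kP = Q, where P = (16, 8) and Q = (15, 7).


Enumerate multiples of P until we hit Q = (15, 7):
  1P = (16, 8)
  2P = (15, 16)
  3P = (10, 13)
  4P = (6, 22)
  5P = (14, 3)
  6P = (5, 8)
  7P = (2, 15)
  8P = (11, 1)
  9P = (9, 11)
  10P = (1, 2)
  11P = (8, 9)
  12P = (8, 14)
  13P = (1, 21)
  14P = (9, 12)
  15P = (11, 22)
  16P = (2, 8)
  17P = (5, 15)
  18P = (14, 20)
  19P = (6, 1)
  20P = (10, 10)
  21P = (15, 7)
Match found at i = 21.

k = 21


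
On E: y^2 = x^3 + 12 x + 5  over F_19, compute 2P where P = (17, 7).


Doubling: s = (3 x1^2 + a) / (2 y1)
s = (3*17^2 + 12) / (2*7) mod 19 = 18
x3 = s^2 - 2 x1 mod 19 = 18^2 - 2*17 = 5
y3 = s (x1 - x3) - y1 mod 19 = 18 * (17 - 5) - 7 = 0

2P = (5, 0)
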